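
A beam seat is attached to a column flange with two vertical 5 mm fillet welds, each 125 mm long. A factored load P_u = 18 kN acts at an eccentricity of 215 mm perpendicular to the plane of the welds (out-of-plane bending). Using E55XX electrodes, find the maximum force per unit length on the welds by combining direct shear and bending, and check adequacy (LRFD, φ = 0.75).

E55XX → F_EXX = 550 MPa.
L_w = 2 × 125 = 250 mm; section modulus (unit throat) S = 2 × L²/6 = 5208 mm².
Direct shear f_v = P/L_w = 18×10³/250 = 72 N/mm.
Moment M = P × e = 18×10³ × 215 = 3870000 N·mm; bending f_b = M/S = 743 N/mm.
f_max = √(f_v² + f_b²) = √(72² + 743²) = 746.5 N/mm.
φr_n = 0.75 × 0.6 × 550 × (0.707 × 5) = 874.9 N/mm → adequate.

f_max ≈ 747 N/mm; adequate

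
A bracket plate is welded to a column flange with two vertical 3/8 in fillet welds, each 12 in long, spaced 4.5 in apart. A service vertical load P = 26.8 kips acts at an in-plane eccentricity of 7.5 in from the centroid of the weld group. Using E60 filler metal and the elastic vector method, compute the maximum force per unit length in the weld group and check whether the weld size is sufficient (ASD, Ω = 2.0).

E60XX → F_EXX = 60 ksi.
Total weld length L_w = 24 in. Treat welds as unit-width lines.
Polar moment about centroid: J = 2[d³/12 + d(b/2)²] = 2[12³/12 + 12×2.25²] = 409.5 in³.
Direct shear f_v = P/L_w = 26.8 / 24 = 1.117 kip/in (vertical).
Torsion M = P·e = 26.8 × 7.5 = 201 kip·in.
Critical point at (x, y) = (2.25, 6) from centroid. f_tx = M·y/J = 2.945 kip/in; f_ty = M·x/J = 1.104 kip/in.
Resultant f_max = √[f_tx² + (f_v + f_ty)²] = √[2.945² + (1.117 + 1.104)²] = 3.689 kip/in.
Capacity per unit length: r_n/Ω = (1/2.0) × 0.6 × 60 × (0.707 × 0.375) = 4.772 kip/in.
3.689 ≤ 4.772 → adequate.

f_max ≈ 3.69 kip/in; adequate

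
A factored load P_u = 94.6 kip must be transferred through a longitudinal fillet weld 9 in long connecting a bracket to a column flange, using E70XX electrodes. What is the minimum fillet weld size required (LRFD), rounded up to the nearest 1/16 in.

E70XX → F_EXX = 70 ksi.
Total weld length L = 9 in.
Required throat t_e = P_u / (φ × 0.6 F_EXX × L) = 94.6 / (0.75 × 0.6 × 70 × 9) = 0.3337 in.
Required leg w = t_e / 0.707 = 0.472 in → use 1/2 in.

w = 1/2 in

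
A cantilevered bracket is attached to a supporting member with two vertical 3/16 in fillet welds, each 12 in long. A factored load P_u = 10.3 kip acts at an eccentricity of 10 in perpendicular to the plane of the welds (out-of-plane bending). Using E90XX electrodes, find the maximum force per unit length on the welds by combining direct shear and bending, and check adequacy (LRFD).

f_max ≈ 2.19 kip/in; adequate

E90XX → F_EXX = 90 ksi.
L_w = 2 × 12 = 24 in; section modulus (unit throat) S = 2 × L²/6 = 48 in².
Direct shear f_v = P/L_w = 10.3/24 = 0.4292 kip/in.
Moment M = P × e = 10.3 × 10 = 103 kip·in; bending f_b = M/S = 2.146 kip/in.
f_max = √(f_v² + f_b²) = √(0.4292² + 2.146²) = 2.188 kip/in.
φr_n = 0.75 × 0.6 × 90 × (0.707 × 0.1875) = 5.369 kip/in → adequate.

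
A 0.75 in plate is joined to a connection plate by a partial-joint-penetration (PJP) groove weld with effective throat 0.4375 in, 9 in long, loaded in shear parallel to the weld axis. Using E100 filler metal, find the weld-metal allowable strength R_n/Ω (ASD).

R_n/Ω ≈ 118 kips

E100XX → F_EXX = 100 ksi.
Effective throat (given) t_e = 0.4375 in.
A_we = 0.4375 × 9 = 3.938 in².
F_nw = 0.6 F_EXX = 60 ksi.
R_n/Ω = (60 × 3.938) / 2.0 = 118.1 kips.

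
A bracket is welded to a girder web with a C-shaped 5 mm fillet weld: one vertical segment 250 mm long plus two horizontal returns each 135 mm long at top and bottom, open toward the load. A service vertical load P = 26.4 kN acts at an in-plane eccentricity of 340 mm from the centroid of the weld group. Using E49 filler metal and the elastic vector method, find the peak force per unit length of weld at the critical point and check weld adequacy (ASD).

f_max ≈ 255 N/mm; adequate

E49XX → F_EXX = 490 MPa.
Total weld length L_w = 520 mm. Treat welds as unit-width lines.
Centroid: x̄ = 2×135×67.5 / 520 = 35.05 mm from the vertical weld.
Polar moment about centroid: J = I_x + I_y = [250³/12 + 2×135×125²] + [250×35.05² + 2(135³/12 + 135×32.45²)] = 6522000 mm³.
Direct shear f_v = P/L_w = 26.4×10³ / 520 = 50.77 N/mm (vertical).
Torsion M = P·e = 26.4×10³ × 340 = 8976000 N·mm.
Critical point at (x, y) = (99.95, 125) from centroid. f_tx = M·y/J = 172 N/mm; f_ty = M·x/J = 137.6 N/mm.
Resultant f_max = √[f_tx² + (f_v + f_ty)²] = √[172² + (50.77 + 137.6)²] = 255.1 N/mm.
Capacity per unit length: r_n/Ω = (1/2.0) × 0.6 × 490 × (0.707 × 5) = 519.6 N/mm.
255.1 ≤ 519.6 → adequate.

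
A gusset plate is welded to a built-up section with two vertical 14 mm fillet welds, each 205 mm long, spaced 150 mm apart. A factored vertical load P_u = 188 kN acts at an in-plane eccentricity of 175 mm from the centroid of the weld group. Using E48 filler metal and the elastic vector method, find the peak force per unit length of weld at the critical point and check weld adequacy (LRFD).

E48XX → F_EXX = 480 MPa.
Total weld length L_w = 410 mm. Treat welds as unit-width lines.
Polar moment about centroid: J = 2[d³/12 + d(b/2)²] = 2[205³/12 + 205×75²] = 3742000 mm³.
Direct shear f_v = P/L_w = 188×10³ / 410 = 458.5 N/mm (vertical).
Torsion M = P·e = 188×10³ × 175 = 32900000 N·mm.
Critical point at (x, y) = (75, 102.5) from centroid. f_tx = M·y/J = 901.2 N/mm; f_ty = M·x/J = 659.4 N/mm.
Resultant f_max = √[f_tx² + (f_v + f_ty)²] = √[901.2² + (458.5 + 659.4)²] = 1436 N/mm.
Capacity per unit length: φr_n = 0.75 × 0.6 × 480 × (0.707 × 14) = 2138 N/mm.
1436 ≤ 2138 → adequate.

f_max ≈ 1440 N/mm; adequate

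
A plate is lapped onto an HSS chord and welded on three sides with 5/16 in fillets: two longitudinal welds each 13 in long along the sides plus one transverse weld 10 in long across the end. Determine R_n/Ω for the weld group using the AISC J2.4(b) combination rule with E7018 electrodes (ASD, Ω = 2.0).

R_n/Ω ≈ 172 kip

E70XX → F_EXX = 70 ksi.
t_e = 0.707 × 0.3125 = 0.2209 in.
R_nwl = 0.6 × 70 × 0.2209 × 26 = 241.3 kip (longitudinal, 2 welds).
R_nwt = 0.6 × 70 × 0.2209 × 10 = 92.79 kip (transverse, base value).
(i) R_nwl + R_nwt = 334.1 kip; (ii) 0.85 R_nwl + 1.5 R_nwt = 344.3 kip.
R_n = max = 344.3 kip [governs: (ii)]; R_n/Ω = 172.1 kip.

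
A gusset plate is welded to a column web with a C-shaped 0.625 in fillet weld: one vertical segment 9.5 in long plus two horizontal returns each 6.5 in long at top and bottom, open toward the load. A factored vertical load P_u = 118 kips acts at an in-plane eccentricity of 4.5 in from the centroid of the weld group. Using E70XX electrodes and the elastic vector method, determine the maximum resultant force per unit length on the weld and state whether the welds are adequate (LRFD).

E70XX → F_EXX = 70 ksi.
Total weld length L_w = 22.5 in. Treat welds as unit-width lines.
Centroid: x̄ = 2×6.5×3.25 / 22.5 = 1.878 in from the vertical weld.
Polar moment about centroid: J = I_x + I_y = [9.5³/12 + 2×6.5×4.75²] + [9.5×1.878² + 2(6.5³/12 + 6.5×1.372²)] = 468.5 in³.
Direct shear f_v = P/L_w = 118 / 22.5 = 5.244 kip/in (vertical).
Torsion M = P·e = 118 × 4.5 = 531 kip·in.
Critical point at (x, y) = (4.622, 4.75) from centroid. f_tx = M·y/J = 5.384 kip/in; f_ty = M·x/J = 5.239 kip/in.
Resultant f_max = √[f_tx² + (f_v + f_ty)²] = √[5.384² + (5.244 + 5.239)²] = 11.78 kip/in.
Capacity per unit length: φr_n = 0.75 × 0.6 × 70 × (0.707 × 0.625) = 13.92 kip/in.
11.78 ≤ 13.92 → adequate.

f_max ≈ 11.8 kip/in; adequate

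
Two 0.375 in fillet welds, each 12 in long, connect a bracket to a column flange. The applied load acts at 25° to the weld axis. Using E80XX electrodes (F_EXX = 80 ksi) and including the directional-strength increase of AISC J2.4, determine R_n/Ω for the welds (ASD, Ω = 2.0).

t_e = 0.707 × 0.375 = 0.2651 in; A_we = 0.2651 × 24 = 6.363 in².
Directional factor: 1.0 + 0.5 sin^1.5(25°) = 1.137.
F_nw = 0.6 × 80 × 1.137 = 54.59 ksi.
R_n/Ω = (54.59 × 6.363) / 2.0 = 173.7 kips.

R_n/Ω ≈ 174 kips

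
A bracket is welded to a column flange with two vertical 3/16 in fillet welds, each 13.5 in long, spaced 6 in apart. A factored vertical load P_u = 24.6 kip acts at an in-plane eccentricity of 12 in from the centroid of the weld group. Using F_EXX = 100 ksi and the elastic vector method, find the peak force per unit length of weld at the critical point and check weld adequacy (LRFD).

Total weld length L_w = 27 in. Treat welds as unit-width lines.
Polar moment about centroid: J = 2[d³/12 + d(b/2)²] = 2[13.5³/12 + 13.5×3²] = 653.1 in³.
Direct shear f_v = P/L_w = 24.6 / 27 = 0.9111 kip/in (vertical).
Torsion M = P·e = 24.6 × 12 = 295.2 kip·in.
Critical point at (x, y) = (3, 6.75) from centroid. f_tx = M·y/J = 3.051 kip/in; f_ty = M·x/J = 1.356 kip/in.
Resultant f_max = √[f_tx² + (f_v + f_ty)²] = √[3.051² + (0.9111 + 1.356)²] = 3.801 kip/in.
Capacity per unit length: φr_n = 0.75 × 0.6 × 100 × (0.707 × 0.1875) = 5.965 kip/in.
3.801 ≤ 5.965 → adequate.

f_max ≈ 3.8 kip/in; adequate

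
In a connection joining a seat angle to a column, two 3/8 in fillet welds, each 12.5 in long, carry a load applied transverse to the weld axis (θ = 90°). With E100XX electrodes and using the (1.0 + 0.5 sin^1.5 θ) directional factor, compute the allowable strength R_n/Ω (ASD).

E100XX → F_EXX = 100 ksi.
t_e = 0.707 × 0.375 = 0.2651 in; A_we = 0.2651 × 25 = 6.628 in².
Directional factor: 1.0 + 0.5 sin^1.5(90°) = 1.5.
F_nw = 0.6 × 100 × 1.5 = 90 ksi.
R_n/Ω = (90 × 6.628) / 2.0 = 298.3 kips.

R_n/Ω ≈ 298 kips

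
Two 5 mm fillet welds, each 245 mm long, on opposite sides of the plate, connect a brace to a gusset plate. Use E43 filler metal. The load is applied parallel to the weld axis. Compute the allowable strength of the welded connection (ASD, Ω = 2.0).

R_n/Ω ≈ 223 kN

E43XX → F_EXX = 430 MPa.
Effective throat t_e = 0.707 × 5 = 3.535 mm.
Total length L = 490 mm; A_we = 3.535 × 490 = 1732 mm².
F_nw = 0.6 F_EXX = 0.6 × 430 = 258 MPa.
R_n = 258 × 1732 × 10⁻³ = 446.9 kN; R_n/Ω = 446.9/2.0 = 223.4 kN.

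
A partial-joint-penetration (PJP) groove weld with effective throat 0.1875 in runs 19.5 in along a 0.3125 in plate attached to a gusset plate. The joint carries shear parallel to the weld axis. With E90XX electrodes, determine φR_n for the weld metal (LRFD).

E90XX → F_EXX = 90 ksi.
Effective throat (given) t_e = 0.1875 in.
A_we = 0.1875 × 19.5 = 3.656 in².
F_nw = 0.6 F_EXX = 54 ksi.
φR_n = 0.75 × 54 × 3.656 = 148.1 kips.

φR_n ≈ 148 kips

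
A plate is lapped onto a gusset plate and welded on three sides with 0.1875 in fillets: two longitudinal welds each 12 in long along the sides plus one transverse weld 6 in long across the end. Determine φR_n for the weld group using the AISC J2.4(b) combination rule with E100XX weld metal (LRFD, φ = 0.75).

φR_n ≈ 179 kips

E100XX → F_EXX = 100 ksi.
t_e = 0.707 × 0.1875 = 0.1326 in.
R_nwl = 0.6 × 100 × 0.1326 × 24 = 190.9 kips (longitudinal, 2 welds).
R_nwt = 0.6 × 100 × 0.1326 × 6 = 47.72 kips (transverse, base value).
(i) R_nwl + R_nwt = 238.6 kips; (ii) 0.85 R_nwl + 1.5 R_nwt = 233.8 kips.
R_n = max = 238.6 kips [governs: (i)]; φR_n = 179 kips.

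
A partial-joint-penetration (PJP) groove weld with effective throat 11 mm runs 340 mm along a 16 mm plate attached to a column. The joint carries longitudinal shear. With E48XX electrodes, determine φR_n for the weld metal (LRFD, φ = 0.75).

φR_n ≈ 808 kN

E48XX → F_EXX = 480 MPa.
Effective throat (given) t_e = 11 mm.
A_we = 11 × 340 = 3740 mm².
F_nw = 0.6 F_EXX = 288 MPa.
φR_n = 0.75 × 288 × 3740 × 10⁻³ = 807.8 kN.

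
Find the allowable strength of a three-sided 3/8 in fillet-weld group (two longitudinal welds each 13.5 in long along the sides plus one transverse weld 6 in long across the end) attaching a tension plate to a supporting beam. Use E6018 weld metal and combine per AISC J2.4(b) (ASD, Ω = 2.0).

E60XX → F_EXX = 60 ksi.
t_e = 0.707 × 0.375 = 0.2651 in.
R_nwl = 0.6 × 60 × 0.2651 × 27 = 257.7 kips (longitudinal, 2 welds).
R_nwt = 0.6 × 60 × 0.2651 × 6 = 57.27 kips (transverse, base value).
(i) R_nwl + R_nwt = 315 kips; (ii) 0.85 R_nwl + 1.5 R_nwt = 304.9 kips.
R_n = max = 315 kips [governs: (i)]; R_n/Ω = 157.5 kips.

R_n/Ω ≈ 157 kips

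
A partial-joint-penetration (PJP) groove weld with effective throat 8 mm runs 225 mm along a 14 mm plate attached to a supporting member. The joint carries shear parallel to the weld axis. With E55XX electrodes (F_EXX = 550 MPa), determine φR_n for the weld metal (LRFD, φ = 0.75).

Effective throat (given) t_e = 8 mm.
A_we = 8 × 225 = 1800 mm².
F_nw = 0.6 F_EXX = 330 MPa.
φR_n = 0.75 × 330 × 1800 × 10⁻³ = 445.5 kN.

φR_n ≈ 446 kN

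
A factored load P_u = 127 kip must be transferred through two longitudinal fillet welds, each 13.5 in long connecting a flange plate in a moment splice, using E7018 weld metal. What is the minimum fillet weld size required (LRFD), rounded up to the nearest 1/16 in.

w = 1/4 in

E70XX → F_EXX = 70 ksi.
Total weld length L = 27 in.
Required throat t_e = P_u / (φ × 0.6 F_EXX × L) = 127 / (0.75 × 0.6 × 70 × 27) = 0.1493 in.
Required leg w = t_e / 0.707 = 0.2112 in → use 1/4 in.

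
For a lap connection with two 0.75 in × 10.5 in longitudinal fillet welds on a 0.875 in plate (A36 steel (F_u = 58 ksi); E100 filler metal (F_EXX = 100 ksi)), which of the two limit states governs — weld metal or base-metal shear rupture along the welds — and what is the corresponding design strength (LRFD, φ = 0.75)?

t_e = 0.707 × 0.75 = 0.5302 in; L = 21 in.
Weld metal: φR_n = 0.75 × 0.6 × 100 × 0.5302 × 21 = 501.1 kips.
Base metal (shear rupture): φR_n = 0.75 × 0.6 × 58 × 0.875 × 21 = 479.6 kips.
Governing: base-metal shear rupture.

φR_n ≈ 480 kips (base-metal shear rupture governs)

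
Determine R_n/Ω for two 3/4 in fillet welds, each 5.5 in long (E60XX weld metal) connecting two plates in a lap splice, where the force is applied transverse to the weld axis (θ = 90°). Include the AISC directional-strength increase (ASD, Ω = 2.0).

R_n/Ω ≈ 157 kip

E60XX → F_EXX = 60 ksi.
t_e = 0.707 × 0.75 = 0.5302 in; A_we = 0.5302 × 11 = 5.833 in².
Directional factor: 1.0 + 0.5 sin^1.5(90°) = 1.5.
F_nw = 0.6 × 60 × 1.5 = 54 ksi.
R_n/Ω = (54 × 5.833) / 2.0 = 157.5 kip.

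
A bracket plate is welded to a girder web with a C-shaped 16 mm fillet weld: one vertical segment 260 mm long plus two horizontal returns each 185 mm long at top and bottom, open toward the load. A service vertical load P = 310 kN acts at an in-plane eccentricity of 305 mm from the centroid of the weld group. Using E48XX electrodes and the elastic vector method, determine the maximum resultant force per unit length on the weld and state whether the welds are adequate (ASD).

f_max ≈ 2110 N/mm; NOT adequate

E48XX → F_EXX = 480 MPa.
Total weld length L_w = 630 mm. Treat welds as unit-width lines.
Centroid: x̄ = 2×185×92.5 / 630 = 54.33 mm from the vertical weld.
Polar moment about centroid: J = I_x + I_y = [260³/12 + 2×185×130²] + [260×54.33² + 2(185³/12 + 185×38.17²)] = 10080000 mm³.
Direct shear f_v = P/L_w = 310×10³ / 630 = 492.1 N/mm (vertical).
Torsion M = P·e = 310×10³ × 305 = 94550000 N·mm.
Critical point at (x, y) = (130.7, 130) from centroid. f_tx = M·y/J = 1219 N/mm; f_ty = M·x/J = 1226 N/mm.
Resultant f_max = √[f_tx² + (f_v + f_ty)²] = √[1219² + (492.1 + 1226)²] = 2107 N/mm.
Capacity per unit length: r_n/Ω = (1/2.0) × 0.6 × 480 × (0.707 × 16) = 1629 N/mm.
2107 > 1629 → NOT adequate.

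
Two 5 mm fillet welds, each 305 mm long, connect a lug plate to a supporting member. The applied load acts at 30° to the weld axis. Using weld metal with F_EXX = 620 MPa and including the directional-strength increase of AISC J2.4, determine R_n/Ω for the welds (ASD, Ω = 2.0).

t_e = 0.707 × 5 = 3.535 mm; A_we = 3.535 × 610 = 2156 mm².
Directional factor: 1.0 + 0.5 sin^1.5(30°) = 1.177.
F_nw = 0.6 × 620 × 1.177 = 437.8 MPa.
R_n/Ω = (437.8 × 2156) / 2.0 × 10⁻³ = 472 kN.

R_n/Ω ≈ 472 kN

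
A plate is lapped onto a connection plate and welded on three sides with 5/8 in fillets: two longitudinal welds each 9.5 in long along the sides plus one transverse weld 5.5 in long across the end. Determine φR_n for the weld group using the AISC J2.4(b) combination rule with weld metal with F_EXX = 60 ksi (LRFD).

t_e = 0.707 × 0.625 = 0.4419 in.
R_nwl = 0.6 × 60 × 0.4419 × 19 = 302.2 kips (longitudinal, 2 welds).
R_nwt = 0.6 × 60 × 0.4419 × 5.5 = 87.49 kips (transverse, base value).
(i) R_nwl + R_nwt = 389.7 kips; (ii) 0.85 R_nwl + 1.5 R_nwt = 388.1 kips.
R_n = max = 389.7 kips [governs: (i)]; φR_n = 292.3 kips.

φR_n ≈ 292 kips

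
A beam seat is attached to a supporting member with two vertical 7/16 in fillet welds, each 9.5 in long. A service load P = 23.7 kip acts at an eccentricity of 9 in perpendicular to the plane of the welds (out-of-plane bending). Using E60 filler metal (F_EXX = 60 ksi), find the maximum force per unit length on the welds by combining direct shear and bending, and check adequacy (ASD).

f_max ≈ 7.2 kip/in; NOT adequate

L_w = 2 × 9.5 = 19 in; section modulus (unit throat) S = 2 × L²/6 = 30.08 in².
Direct shear f_v = P/L_w = 23.7/19 = 1.247 kip/in.
Moment M = P × e = 23.7 × 9 = 213.3 kip·in; bending f_b = M/S = 7.09 kip/in.
f_max = √(f_v² + f_b²) = √(1.247² + 7.09²) = 7.199 kip/in.
r_n/Ω = (1/2.0) × 0.6 × 60 × (0.707 × 0.4375) = 5.568 kip/in → NOT adequate.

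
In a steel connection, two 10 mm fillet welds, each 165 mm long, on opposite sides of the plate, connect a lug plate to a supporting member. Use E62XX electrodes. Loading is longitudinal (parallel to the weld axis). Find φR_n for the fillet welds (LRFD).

φR_n ≈ 651 kN

E62XX → F_EXX = 620 MPa.
Effective throat t_e = 0.707 × 10 = 7.07 mm.
Total length L = 330 mm; A_we = 7.07 × 330 = 2333 mm².
F_nw = 0.6 F_EXX = 0.6 × 620 = 372 MPa.
φR_n = 0.75 × 372 × 2333 × 10⁻³ = 650.9 kN.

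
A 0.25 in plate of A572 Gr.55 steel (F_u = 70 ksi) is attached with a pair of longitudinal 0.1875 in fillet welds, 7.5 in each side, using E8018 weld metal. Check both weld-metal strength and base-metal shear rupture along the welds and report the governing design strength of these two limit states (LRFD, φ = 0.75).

E80XX → F_EXX = 80 ksi.
t_e = 0.707 × 0.1875 = 0.1326 in; L = 15 in.
Weld metal: φR_n = 0.75 × 0.6 × 80 × 0.1326 × 15 = 71.58 kip.
Base metal (shear rupture): φR_n = 0.75 × 0.6 × 70 × 0.25 × 15 = 118.1 kip.
Governing: weld metal.

φR_n ≈ 71.6 kip (weld metal governs)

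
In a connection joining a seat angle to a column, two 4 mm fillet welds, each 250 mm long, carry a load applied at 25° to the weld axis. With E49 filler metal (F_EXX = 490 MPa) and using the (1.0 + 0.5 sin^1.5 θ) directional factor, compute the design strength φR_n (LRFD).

φR_n ≈ 355 kN

t_e = 0.707 × 4 = 2.828 mm; A_we = 2.828 × 500 = 1414 mm².
Directional factor: 1.0 + 0.5 sin^1.5(25°) = 1.137.
F_nw = 0.6 × 490 × 1.137 = 334.4 MPa.
φR_n = 0.75 × 334.4 × 1414 × 10⁻³ = 354.6 kN.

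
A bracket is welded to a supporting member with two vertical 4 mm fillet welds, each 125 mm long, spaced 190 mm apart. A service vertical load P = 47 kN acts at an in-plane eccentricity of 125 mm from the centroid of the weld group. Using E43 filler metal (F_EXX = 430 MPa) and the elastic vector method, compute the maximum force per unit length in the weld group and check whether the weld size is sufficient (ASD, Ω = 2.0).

f_max ≈ 428 N/mm; NOT adequate

Total weld length L_w = 250 mm. Treat welds as unit-width lines.
Polar moment about centroid: J = 2[d³/12 + d(b/2)²] = 2[125³/12 + 125×95²] = 2582000 mm³.
Direct shear f_v = P/L_w = 47×10³ / 250 = 188 N/mm (vertical).
Torsion M = P·e = 47×10³ × 125 = 5875000 N·mm.
Critical point at (x, y) = (95, 62.5) from centroid. f_tx = M·y/J = 142.2 N/mm; f_ty = M·x/J = 216.2 N/mm.
Resultant f_max = √[f_tx² + (f_v + f_ty)²] = √[142.2² + (188 + 216.2)²] = 428.5 N/mm.
Capacity per unit length: r_n/Ω = (1/2.0) × 0.6 × 430 × (0.707 × 4) = 364.8 N/mm.
428.5 > 364.8 → NOT adequate.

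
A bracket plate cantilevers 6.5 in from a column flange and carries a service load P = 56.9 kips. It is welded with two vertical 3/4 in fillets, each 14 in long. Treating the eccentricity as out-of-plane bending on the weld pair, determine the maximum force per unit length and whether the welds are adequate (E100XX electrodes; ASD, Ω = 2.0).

E100XX → F_EXX = 100 ksi.
L_w = 2 × 14 = 28 in; section modulus (unit throat) S = 2 × L²/6 = 65.33 in².
Direct shear f_v = P/L_w = 56.9/28 = 2.032 kip/in.
Moment M = P × e = 56.9 × 6.5 = 369.85 kip·in; bending f_b = M/S = 5.661 kip/in.
f_max = √(f_v² + f_b²) = √(2.032² + 5.661²) = 6.015 kip/in.
r_n/Ω = (1/2.0) × 0.6 × 100 × (0.707 × 0.75) = 15.91 kip/in → adequate.

f_max ≈ 6.01 kip/in; adequate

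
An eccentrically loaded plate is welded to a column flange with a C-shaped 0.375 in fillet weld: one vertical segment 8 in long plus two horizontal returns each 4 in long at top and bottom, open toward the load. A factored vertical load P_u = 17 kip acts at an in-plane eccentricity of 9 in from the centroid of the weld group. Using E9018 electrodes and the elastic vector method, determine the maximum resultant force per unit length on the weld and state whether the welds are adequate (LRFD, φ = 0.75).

E90XX → F_EXX = 90 ksi.
Total weld length L_w = 16 in. Treat welds as unit-width lines.
Centroid: x̄ = 2×4×2 / 16 = 1 in from the vertical weld.
Polar moment about centroid: J = I_x + I_y = [8³/12 + 2×4×4²] + [8×1² + 2(4³/12 + 4×1²)] = 197.3 in³.
Direct shear f_v = P/L_w = 17 / 16 = 1.062 kip/in (vertical).
Torsion M = P·e = 17 × 9 = 153 kip·in.
Critical point at (x, y) = (3, 4) from centroid. f_tx = M·y/J = 3.101 kip/in; f_ty = M·x/J = 2.326 kip/in.
Resultant f_max = √[f_tx² + (f_v + f_ty)²] = √[3.101² + (1.062 + 2.326)²] = 4.594 kip/in.
Capacity per unit length: φr_n = 0.75 × 0.6 × 90 × (0.707 × 0.375) = 10.74 kip/in.
4.594 ≤ 10.74 → adequate.

f_max ≈ 4.59 kip/in; adequate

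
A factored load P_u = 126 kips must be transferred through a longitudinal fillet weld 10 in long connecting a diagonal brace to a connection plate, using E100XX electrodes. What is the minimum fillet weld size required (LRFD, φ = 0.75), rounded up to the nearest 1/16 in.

E100XX → F_EXX = 100 ksi.
Total weld length L = 10 in.
Required throat t_e = P_u / (φ × 0.6 F_EXX × L) = 126 / (0.75 × 0.6 × 100 × 10) = 0.28 in.
Required leg w = t_e / 0.707 = 0.396 in → use 7/16 in.

w = 7/16 in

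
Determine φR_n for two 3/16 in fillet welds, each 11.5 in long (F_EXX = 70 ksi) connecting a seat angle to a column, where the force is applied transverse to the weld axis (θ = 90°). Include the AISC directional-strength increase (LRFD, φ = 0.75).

t_e = 0.707 × 0.1875 = 0.1326 in; A_we = 0.1326 × 23 = 3.049 in².
Directional factor: 1.0 + 0.5 sin^1.5(90°) = 1.5.
F_nw = 0.6 × 70 × 1.5 = 63 ksi.
φR_n = 0.75 × 63 × 3.049 = 144.1 kip.

φR_n ≈ 144 kip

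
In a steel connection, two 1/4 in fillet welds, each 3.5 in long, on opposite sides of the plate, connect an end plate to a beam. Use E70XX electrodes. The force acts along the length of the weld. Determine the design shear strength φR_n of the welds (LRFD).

φR_n ≈ 39 kips

E70XX → F_EXX = 70 ksi.
Effective throat t_e = 0.707 × 0.25 = 0.1767 in.
Total length L = 7 in; A_we = 0.1767 × 7 = 1.237 in².
F_nw = 0.6 F_EXX = 0.6 × 70 = 42 ksi.
φR_n = 0.75 × 42 × 1.237 = 38.97 kips.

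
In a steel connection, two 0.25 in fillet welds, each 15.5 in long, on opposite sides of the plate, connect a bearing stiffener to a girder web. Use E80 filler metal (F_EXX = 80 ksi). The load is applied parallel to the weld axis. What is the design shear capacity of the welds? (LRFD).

φR_n ≈ 197 kips

Effective throat t_e = 0.707 × 0.25 = 0.1767 in.
Total length L = 31 in; A_we = 0.1767 × 31 = 5.479 in².
F_nw = 0.6 F_EXX = 0.6 × 80 = 48 ksi.
φR_n = 0.75 × 48 × 5.479 = 197.3 kips.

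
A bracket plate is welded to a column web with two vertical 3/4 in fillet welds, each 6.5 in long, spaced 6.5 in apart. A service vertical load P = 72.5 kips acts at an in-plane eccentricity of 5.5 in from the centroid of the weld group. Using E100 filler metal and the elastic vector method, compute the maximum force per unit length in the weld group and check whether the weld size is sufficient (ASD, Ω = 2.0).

E100XX → F_EXX = 100 ksi.
Total weld length L_w = 13 in. Treat welds as unit-width lines.
Polar moment about centroid: J = 2[d³/12 + d(b/2)²] = 2[6.5³/12 + 6.5×3.25²] = 183.1 in³.
Direct shear f_v = P/L_w = 72.5 / 13 = 5.577 kip/in (vertical).
Torsion M = P·e = 72.5 × 5.5 = 398.75 kip·in.
Critical point at (x, y) = (3.25, 3.25) from centroid. f_tx = M·y/J = 7.078 kip/in; f_ty = M·x/J = 7.078 kip/in.
Resultant f_max = √[f_tx² + (f_v + f_ty)²] = √[7.078² + (5.577 + 7.078)²] = 14.5 kip/in.
Capacity per unit length: r_n/Ω = (1/2.0) × 0.6 × 100 × (0.707 × 0.75) = 15.91 kip/in.
14.5 ≤ 15.91 → adequate.

f_max ≈ 14.5 kip/in; adequate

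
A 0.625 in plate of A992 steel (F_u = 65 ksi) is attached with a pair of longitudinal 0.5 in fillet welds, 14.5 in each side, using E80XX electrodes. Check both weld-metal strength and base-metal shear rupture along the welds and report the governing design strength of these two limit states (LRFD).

E80XX → F_EXX = 80 ksi.
t_e = 0.707 × 0.5 = 0.3535 in; L = 29 in.
Weld metal: φR_n = 0.75 × 0.6 × 80 × 0.3535 × 29 = 369.1 kip.
Base metal (shear rupture): φR_n = 0.75 × 0.6 × 65 × 0.625 × 29 = 530.2 kip.
Governing: weld metal.

φR_n ≈ 369 kip (weld metal governs)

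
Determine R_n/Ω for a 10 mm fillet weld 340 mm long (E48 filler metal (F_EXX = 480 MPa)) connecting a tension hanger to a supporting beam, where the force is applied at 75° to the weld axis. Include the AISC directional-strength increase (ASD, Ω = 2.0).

t_e = 0.707 × 10 = 7.07 mm; A_we = 7.07 × 340 = 2404 mm².
Directional factor: 1.0 + 0.5 sin^1.5(75°) = 1.475.
F_nw = 0.6 × 480 × 1.475 = 424.7 MPa.
R_n/Ω = (424.7 × 2404) / 2.0 × 10⁻³ = 510.5 kN.

R_n/Ω ≈ 510 kN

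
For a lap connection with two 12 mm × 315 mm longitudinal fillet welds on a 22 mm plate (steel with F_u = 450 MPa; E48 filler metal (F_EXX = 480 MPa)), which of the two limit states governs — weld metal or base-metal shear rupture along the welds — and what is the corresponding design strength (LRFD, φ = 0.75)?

t_e = 0.707 × 12 = 8.484 mm; L = 630 mm.
Weld metal: φR_n = 0.75 × 0.6 × 480 × 8.484 × 630 × 10⁻³ = 1155 kN.
Base metal (shear rupture): φR_n = 0.75 × 0.6 × 450 × 22 × 630 × 10⁻³ = 2807 kN.
Governing: weld metal.

φR_n ≈ 1150 kN (weld metal governs)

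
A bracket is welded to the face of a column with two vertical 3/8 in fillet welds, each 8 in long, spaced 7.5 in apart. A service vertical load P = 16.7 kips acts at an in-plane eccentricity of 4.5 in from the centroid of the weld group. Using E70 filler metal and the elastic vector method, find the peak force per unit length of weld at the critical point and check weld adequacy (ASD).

E70XX → F_EXX = 70 ksi.
Total weld length L_w = 16 in. Treat welds as unit-width lines.
Polar moment about centroid: J = 2[d³/12 + d(b/2)²] = 2[8³/12 + 8×3.75²] = 310.3 in³.
Direct shear f_v = P/L_w = 16.7 / 16 = 1.044 kip/in (vertical).
Torsion M = P·e = 16.7 × 4.5 = 75.15 kip·in.
Critical point at (x, y) = (3.75, 4) from centroid. f_tx = M·y/J = 0.9686 kip/in; f_ty = M·x/J = 0.9081 kip/in.
Resultant f_max = √[f_tx² + (f_v + f_ty)²] = √[0.9686² + (1.044 + 0.9081)²] = 2.179 kip/in.
Capacity per unit length: r_n/Ω = (1/2.0) × 0.6 × 70 × (0.707 × 0.375) = 5.568 kip/in.
2.179 ≤ 5.568 → adequate.

f_max ≈ 2.18 kip/in; adequate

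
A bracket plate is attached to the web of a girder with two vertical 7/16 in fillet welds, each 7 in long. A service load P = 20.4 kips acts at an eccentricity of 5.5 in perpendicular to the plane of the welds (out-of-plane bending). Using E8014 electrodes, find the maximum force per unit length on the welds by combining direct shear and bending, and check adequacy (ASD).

f_max ≈ 7.02 kip/in; adequate

E80XX → F_EXX = 80 ksi.
L_w = 2 × 7 = 14 in; section modulus (unit throat) S = 2 × L²/6 = 16.33 in².
Direct shear f_v = P/L_w = 20.4/14 = 1.457 kip/in.
Moment M = P × e = 20.4 × 5.5 = 112.2 kip·in; bending f_b = M/S = 6.869 kip/in.
f_max = √(f_v² + f_b²) = √(1.457² + 6.869²) = 7.022 kip/in.
r_n/Ω = (1/2.0) × 0.6 × 80 × (0.707 × 0.4375) = 7.423 kip/in → adequate.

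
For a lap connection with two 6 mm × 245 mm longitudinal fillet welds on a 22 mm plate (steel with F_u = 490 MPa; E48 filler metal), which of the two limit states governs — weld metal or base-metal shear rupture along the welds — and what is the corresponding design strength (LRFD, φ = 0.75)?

φR_n ≈ 449 kN (weld metal governs)

E48XX → F_EXX = 480 MPa.
t_e = 0.707 × 6 = 4.242 mm; L = 490 mm.
Weld metal: φR_n = 0.75 × 0.6 × 480 × 4.242 × 490 × 10⁻³ = 449 kN.
Base metal (shear rupture): φR_n = 0.75 × 0.6 × 490 × 22 × 490 × 10⁻³ = 2377 kN.
Governing: weld metal.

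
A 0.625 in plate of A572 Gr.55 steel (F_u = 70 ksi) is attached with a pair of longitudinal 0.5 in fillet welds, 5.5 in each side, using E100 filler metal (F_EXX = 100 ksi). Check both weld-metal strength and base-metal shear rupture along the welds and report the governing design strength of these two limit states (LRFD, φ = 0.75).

t_e = 0.707 × 0.5 = 0.3535 in; L = 11 in.
Weld metal: φR_n = 0.75 × 0.6 × 100 × 0.3535 × 11 = 175 kip.
Base metal (shear rupture): φR_n = 0.75 × 0.6 × 70 × 0.625 × 11 = 216.6 kip.
Governing: weld metal.

φR_n ≈ 175 kip (weld metal governs)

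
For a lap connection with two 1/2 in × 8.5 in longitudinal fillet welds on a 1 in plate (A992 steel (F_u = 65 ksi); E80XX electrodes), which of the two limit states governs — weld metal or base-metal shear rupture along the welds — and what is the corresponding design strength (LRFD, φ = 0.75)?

φR_n ≈ 216 kips (weld metal governs)

E80XX → F_EXX = 80 ksi.
t_e = 0.707 × 0.5 = 0.3535 in; L = 17 in.
Weld metal: φR_n = 0.75 × 0.6 × 80 × 0.3535 × 17 = 216.3 kips.
Base metal (shear rupture): φR_n = 0.75 × 0.6 × 65 × 1 × 17 = 497.2 kips.
Governing: weld metal.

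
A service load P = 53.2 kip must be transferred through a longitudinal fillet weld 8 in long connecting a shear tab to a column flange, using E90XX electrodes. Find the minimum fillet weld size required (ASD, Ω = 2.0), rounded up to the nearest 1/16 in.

w = 3/8 in

E90XX → F_EXX = 90 ksi.
Total weld length L = 8 in.
Required throat t_e = P × Ω / (0.6 F_EXX × L) = 53.2 × 2.0 / (0.6 × 90 × 8) = 0.2463 in.
Required leg w = t_e / 0.707 = 0.3484 in → use 3/8 in.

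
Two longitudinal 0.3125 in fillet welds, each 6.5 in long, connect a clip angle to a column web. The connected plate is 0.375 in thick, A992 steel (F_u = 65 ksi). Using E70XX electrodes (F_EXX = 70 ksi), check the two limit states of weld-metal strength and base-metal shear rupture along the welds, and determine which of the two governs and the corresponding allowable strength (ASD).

t_e = 0.707 × 0.3125 = 0.2209 in; L = 13 in.
Weld metal: R_n/Ω = (1/2.0) × 0.6 × 70 × 0.2209 × 13 = 60.32 kip.
Base metal (shear rupture): R_n/Ω = (1/2.0) × 0.6 × 65 × 0.375 × 13 = 95.06 kip.
Governing: weld metal.

R_n/Ω ≈ 60.3 kip (weld metal governs)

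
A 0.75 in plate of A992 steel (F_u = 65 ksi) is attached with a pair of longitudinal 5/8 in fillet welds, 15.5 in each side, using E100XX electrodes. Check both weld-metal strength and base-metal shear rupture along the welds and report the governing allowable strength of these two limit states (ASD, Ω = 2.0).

R_n/Ω ≈ 411 kip (weld metal governs)

E100XX → F_EXX = 100 ksi.
t_e = 0.707 × 0.625 = 0.4419 in; L = 31 in.
Weld metal: R_n/Ω = (1/2.0) × 0.6 × 100 × 0.4419 × 31 = 410.9 kip.
Base metal (shear rupture): R_n/Ω = (1/2.0) × 0.6 × 65 × 0.75 × 31 = 453.4 kip.
Governing: weld metal.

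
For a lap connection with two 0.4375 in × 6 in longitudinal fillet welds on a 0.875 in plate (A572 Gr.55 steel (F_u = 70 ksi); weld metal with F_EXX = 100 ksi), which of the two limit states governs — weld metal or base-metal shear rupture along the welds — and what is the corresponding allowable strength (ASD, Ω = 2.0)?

t_e = 0.707 × 0.4375 = 0.3093 in; L = 12 in.
Weld metal: R_n/Ω = (1/2.0) × 0.6 × 100 × 0.3093 × 12 = 111.4 kips.
Base metal (shear rupture): R_n/Ω = (1/2.0) × 0.6 × 70 × 0.875 × 12 = 220.5 kips.
Governing: weld metal.

R_n/Ω ≈ 111 kips (weld metal governs)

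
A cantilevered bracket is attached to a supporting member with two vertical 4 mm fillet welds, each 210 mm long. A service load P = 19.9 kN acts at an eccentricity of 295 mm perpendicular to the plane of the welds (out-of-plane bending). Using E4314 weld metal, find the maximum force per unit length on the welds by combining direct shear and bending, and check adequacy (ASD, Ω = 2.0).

E43XX → F_EXX = 430 MPa.
L_w = 2 × 210 = 420 mm; section modulus (unit throat) S = 2 × L²/6 = 14700 mm².
Direct shear f_v = P/L_w = 19.9×10³/420 = 47.38 N/mm.
Moment M = P × e = 19.9×10³ × 295 = 5870500 N·mm; bending f_b = M/S = 399.4 N/mm.
f_max = √(f_v² + f_b²) = √(47.38² + 399.4²) = 402.2 N/mm.
r_n/Ω = (1/2.0) × 0.6 × 430 × (0.707 × 4) = 364.8 N/mm → NOT adequate.

f_max ≈ 402 N/mm; NOT adequate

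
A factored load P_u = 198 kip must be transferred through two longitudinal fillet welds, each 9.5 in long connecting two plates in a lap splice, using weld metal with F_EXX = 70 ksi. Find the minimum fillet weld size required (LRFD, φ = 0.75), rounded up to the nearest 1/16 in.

Total weld length L = 19 in.
Required throat t_e = P_u / (φ × 0.6 F_EXX × L) = 198 / (0.75 × 0.6 × 70 × 19) = 0.3308 in.
Required leg w = t_e / 0.707 = 0.4679 in → use 1/2 in.

w = 1/2 in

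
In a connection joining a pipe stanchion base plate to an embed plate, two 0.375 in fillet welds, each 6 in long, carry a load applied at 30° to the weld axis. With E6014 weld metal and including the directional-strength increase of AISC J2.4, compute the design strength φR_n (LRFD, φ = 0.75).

E60XX → F_EXX = 60 ksi.
t_e = 0.707 × 0.375 = 0.2651 in; A_we = 0.2651 × 12 = 3.181 in².
Directional factor: 1.0 + 0.5 sin^1.5(30°) = 1.177.
F_nw = 0.6 × 60 × 1.177 = 42.36 ksi.
φR_n = 0.75 × 42.36 × 3.181 = 101.1 kip.

φR_n ≈ 101 kip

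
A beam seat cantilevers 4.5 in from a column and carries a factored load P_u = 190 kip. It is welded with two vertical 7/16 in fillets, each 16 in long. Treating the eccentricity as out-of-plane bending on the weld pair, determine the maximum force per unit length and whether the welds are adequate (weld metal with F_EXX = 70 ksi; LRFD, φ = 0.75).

L_w = 2 × 16 = 32 in; section modulus (unit throat) S = 2 × L²/6 = 85.33 in².
Direct shear f_v = P/L_w = 190/32 = 5.938 kip/in.
Moment M = P × e = 190 × 4.5 = 855 kip·in; bending f_b = M/S = 10.02 kip/in.
f_max = √(f_v² + f_b²) = √(5.938² + 10.02²) = 11.65 kip/in.
φr_n = 0.75 × 0.6 × 70 × (0.707 × 0.4375) = 9.743 kip/in → NOT adequate.

f_max ≈ 11.6 kip/in; NOT adequate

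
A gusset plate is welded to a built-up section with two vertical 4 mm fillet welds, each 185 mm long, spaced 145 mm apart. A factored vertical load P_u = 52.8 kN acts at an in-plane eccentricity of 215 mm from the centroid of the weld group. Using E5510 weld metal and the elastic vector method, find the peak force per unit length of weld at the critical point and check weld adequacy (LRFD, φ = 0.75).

E55XX → F_EXX = 550 MPa.
Total weld length L_w = 370 mm. Treat welds as unit-width lines.
Polar moment about centroid: J = 2[d³/12 + d(b/2)²] = 2[185³/12 + 185×72.5²] = 3000000 mm³.
Direct shear f_v = P/L_w = 52.8×10³ / 370 = 142.7 N/mm (vertical).
Torsion M = P·e = 52.8×10³ × 215 = 11352000 N·mm.
Critical point at (x, y) = (72.5, 92.5) from centroid. f_tx = M·y/J = 350 N/mm; f_ty = M·x/J = 274.3 N/mm.
Resultant f_max = √[f_tx² + (f_v + f_ty)²] = √[350² + (142.7 + 274.3)²] = 544.4 N/mm.
Capacity per unit length: φr_n = 0.75 × 0.6 × 550 × (0.707 × 4) = 699.9 N/mm.
544.4 ≤ 699.9 → adequate.

f_max ≈ 544 N/mm; adequate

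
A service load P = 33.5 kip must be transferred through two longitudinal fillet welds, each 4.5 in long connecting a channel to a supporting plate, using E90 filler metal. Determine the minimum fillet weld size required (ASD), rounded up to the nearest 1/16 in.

E90XX → F_EXX = 90 ksi.
Total weld length L = 9 in.
Required throat t_e = P × Ω / (0.6 F_EXX × L) = 33.5 × 2.0 / (0.6 × 90 × 9) = 0.1379 in.
Required leg w = t_e / 0.707 = 0.195 in → use 1/4 in.

w = 1/4 in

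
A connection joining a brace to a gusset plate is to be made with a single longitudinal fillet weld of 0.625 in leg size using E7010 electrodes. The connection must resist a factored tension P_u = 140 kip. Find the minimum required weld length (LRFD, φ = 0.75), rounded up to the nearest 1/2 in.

L = 10.5 in

E70XX → F_EXX = 70 ksi.
Throat t_e = 0.707 × 0.625 = 0.4419 in.
φr_n = 0.75 × 0.6 × 70 × 0.4419 = 13.92 kip/in.
L_req = P_u / φr_n = 140 / 13.92 = 10.06 in total.
Round up → use L = 10.5 in.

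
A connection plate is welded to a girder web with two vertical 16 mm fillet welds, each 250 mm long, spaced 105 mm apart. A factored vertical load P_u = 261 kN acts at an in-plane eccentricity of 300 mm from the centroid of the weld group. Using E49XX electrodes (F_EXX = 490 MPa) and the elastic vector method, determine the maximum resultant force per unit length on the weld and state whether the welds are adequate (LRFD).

Total weld length L_w = 500 mm. Treat welds as unit-width lines.
Polar moment about centroid: J = 2[d³/12 + d(b/2)²] = 2[250³/12 + 250×52.5²] = 3982000 mm³.
Direct shear f_v = P/L_w = 261×10³ / 500 = 522 N/mm (vertical).
Torsion M = P·e = 261×10³ × 300 = 78300000 N·mm.
Critical point at (x, y) = (52.5, 125) from centroid. f_tx = M·y/J = 2458 N/mm; f_ty = M·x/J = 1032 N/mm.
Resultant f_max = √[f_tx² + (f_v + f_ty)²] = √[2458² + (522 + 1032)²] = 2908 N/mm.
Capacity per unit length: φr_n = 0.75 × 0.6 × 490 × (0.707 × 16) = 2494 N/mm.
2908 > 2494 → NOT adequate.

f_max ≈ 2910 N/mm; NOT adequate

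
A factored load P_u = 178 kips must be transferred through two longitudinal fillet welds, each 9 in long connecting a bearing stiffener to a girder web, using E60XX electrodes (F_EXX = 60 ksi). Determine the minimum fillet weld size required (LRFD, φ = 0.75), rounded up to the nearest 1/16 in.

Total weld length L = 18 in.
Required throat t_e = P_u / (φ × 0.6 F_EXX × L) = 178 / (0.75 × 0.6 × 60 × 18) = 0.3663 in.
Required leg w = t_e / 0.707 = 0.518 in → use 9/16 in.

w = 9/16 in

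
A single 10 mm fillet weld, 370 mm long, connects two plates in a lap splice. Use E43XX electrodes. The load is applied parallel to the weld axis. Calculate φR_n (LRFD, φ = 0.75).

φR_n ≈ 506 kN

E43XX → F_EXX = 430 MPa.
Effective throat t_e = 0.707 × 10 = 7.07 mm.
Total length L = 370 mm; A_we = 7.07 × 370 = 2616 mm².
F_nw = 0.6 F_EXX = 0.6 × 430 = 258 MPa.
φR_n = 0.75 × 258 × 2616 × 10⁻³ = 506.2 kN.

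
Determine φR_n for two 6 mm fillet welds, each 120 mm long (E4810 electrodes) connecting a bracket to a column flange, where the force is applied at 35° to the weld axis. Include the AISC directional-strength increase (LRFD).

E48XX → F_EXX = 480 MPa.
t_e = 0.707 × 6 = 4.242 mm; A_we = 4.242 × 240 = 1018 mm².
Directional factor: 1.0 + 0.5 sin^1.5(35°) = 1.217.
F_nw = 0.6 × 480 × 1.217 = 350.6 MPa.
φR_n = 0.75 × 350.6 × 1018 × 10⁻³ = 267.7 kN.

φR_n ≈ 268 kN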